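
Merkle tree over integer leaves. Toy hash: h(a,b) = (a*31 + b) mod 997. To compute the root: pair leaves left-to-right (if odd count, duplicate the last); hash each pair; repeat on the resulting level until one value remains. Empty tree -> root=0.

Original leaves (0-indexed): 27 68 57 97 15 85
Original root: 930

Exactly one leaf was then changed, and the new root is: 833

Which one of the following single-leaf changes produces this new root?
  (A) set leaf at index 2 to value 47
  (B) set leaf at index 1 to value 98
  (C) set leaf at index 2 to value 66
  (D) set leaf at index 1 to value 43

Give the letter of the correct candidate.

Answer: D

Derivation:
Original leaves: [27, 68, 57, 97, 15, 85]
Target new root: 833
Try each candidate change and compute the resulting root:
Candidate A: set leaf[2] = 47 -> leaves = [27, 68, 47, 97, 15, 85]
  L0: [27, 68, 47, 97, 15, 85]
  L1: h(27,68)=(27*31+68)%997=905 h(47,97)=(47*31+97)%997=557 h(15,85)=(15*31+85)%997=550 -> [905, 557, 550]
  L2: h(905,557)=(905*31+557)%997=696 h(550,550)=(550*31+550)%997=651 -> [696, 651]
  L3: h(696,651)=(696*31+651)%997=293 -> [293]
  root = 293 != target 833
Candidate B: set leaf[1] = 98 -> leaves = [27, 98, 57, 97, 15, 85]
  L0: [27, 98, 57, 97, 15, 85]
  L1: h(27,98)=(27*31+98)%997=935 h(57,97)=(57*31+97)%997=867 h(15,85)=(15*31+85)%997=550 -> [935, 867, 550]
  L2: h(935,867)=(935*31+867)%997=939 h(550,550)=(550*31+550)%997=651 -> [939, 651]
  L3: h(939,651)=(939*31+651)%997=847 -> [847]
  root = 847 != target 833
Candidate C: set leaf[2] = 66 -> leaves = [27, 68, 66, 97, 15, 85]
  L0: [27, 68, 66, 97, 15, 85]
  L1: h(27,68)=(27*31+68)%997=905 h(66,97)=(66*31+97)%997=149 h(15,85)=(15*31+85)%997=550 -> [905, 149, 550]
  L2: h(905,149)=(905*31+149)%997=288 h(550,550)=(550*31+550)%997=651 -> [288, 651]
  L3: h(288,651)=(288*31+651)%997=606 -> [606]
  root = 606 != target 833
Candidate D: set leaf[1] = 43 -> leaves = [27, 43, 57, 97, 15, 85]
  L0: [27, 43, 57, 97, 15, 85]
  L1: h(27,43)=(27*31+43)%997=880 h(57,97)=(57*31+97)%997=867 h(15,85)=(15*31+85)%997=550 -> [880, 867, 550]
  L2: h(880,867)=(880*31+867)%997=231 h(550,550)=(550*31+550)%997=651 -> [231, 651]
  L3: h(231,651)=(231*31+651)%997=833 -> [833]
  root = 833 == target 833  ** MATCH **
Candidate D produces the target root.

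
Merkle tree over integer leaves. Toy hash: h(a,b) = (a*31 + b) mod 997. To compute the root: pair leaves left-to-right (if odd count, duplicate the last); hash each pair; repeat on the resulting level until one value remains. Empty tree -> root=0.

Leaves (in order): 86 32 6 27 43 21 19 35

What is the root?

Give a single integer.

Answer: 926

Derivation:
L0: [86, 32, 6, 27, 43, 21, 19, 35]
L1: h(86,32)=(86*31+32)%997=704 h(6,27)=(6*31+27)%997=213 h(43,21)=(43*31+21)%997=357 h(19,35)=(19*31+35)%997=624 -> [704, 213, 357, 624]
L2: h(704,213)=(704*31+213)%997=103 h(357,624)=(357*31+624)%997=724 -> [103, 724]
L3: h(103,724)=(103*31+724)%997=926 -> [926]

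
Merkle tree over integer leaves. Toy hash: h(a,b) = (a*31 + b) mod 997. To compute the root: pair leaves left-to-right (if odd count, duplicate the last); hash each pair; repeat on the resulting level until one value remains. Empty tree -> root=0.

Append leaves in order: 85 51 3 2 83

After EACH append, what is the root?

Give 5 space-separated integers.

After append 85 (leaves=[85]):
  L0: [85]
  root=85
After append 51 (leaves=[85, 51]):
  L0: [85, 51]
  L1: h(85,51)=(85*31+51)%997=692 -> [692]
  root=692
After append 3 (leaves=[85, 51, 3]):
  L0: [85, 51, 3]
  L1: h(85,51)=(85*31+51)%997=692 h(3,3)=(3*31+3)%997=96 -> [692, 96]
  L2: h(692,96)=(692*31+96)%997=611 -> [611]
  root=611
After append 2 (leaves=[85, 51, 3, 2]):
  L0: [85, 51, 3, 2]
  L1: h(85,51)=(85*31+51)%997=692 h(3,2)=(3*31+2)%997=95 -> [692, 95]
  L2: h(692,95)=(692*31+95)%997=610 -> [610]
  root=610
After append 83 (leaves=[85, 51, 3, 2, 83]):
  L0: [85, 51, 3, 2, 83]
  L1: h(85,51)=(85*31+51)%997=692 h(3,2)=(3*31+2)%997=95 h(83,83)=(83*31+83)%997=662 -> [692, 95, 662]
  L2: h(692,95)=(692*31+95)%997=610 h(662,662)=(662*31+662)%997=247 -> [610, 247]
  L3: h(610,247)=(610*31+247)%997=214 -> [214]
  root=214

Answer: 85 692 611 610 214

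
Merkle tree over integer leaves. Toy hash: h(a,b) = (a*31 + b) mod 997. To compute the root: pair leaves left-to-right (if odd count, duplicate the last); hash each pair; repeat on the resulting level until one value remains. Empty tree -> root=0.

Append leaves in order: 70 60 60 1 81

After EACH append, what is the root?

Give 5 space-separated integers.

Answer: 70 236 263 204 535

Derivation:
After append 70 (leaves=[70]):
  L0: [70]
  root=70
After append 60 (leaves=[70, 60]):
  L0: [70, 60]
  L1: h(70,60)=(70*31+60)%997=236 -> [236]
  root=236
After append 60 (leaves=[70, 60, 60]):
  L0: [70, 60, 60]
  L1: h(70,60)=(70*31+60)%997=236 h(60,60)=(60*31+60)%997=923 -> [236, 923]
  L2: h(236,923)=(236*31+923)%997=263 -> [263]
  root=263
After append 1 (leaves=[70, 60, 60, 1]):
  L0: [70, 60, 60, 1]
  L1: h(70,60)=(70*31+60)%997=236 h(60,1)=(60*31+1)%997=864 -> [236, 864]
  L2: h(236,864)=(236*31+864)%997=204 -> [204]
  root=204
After append 81 (leaves=[70, 60, 60, 1, 81]):
  L0: [70, 60, 60, 1, 81]
  L1: h(70,60)=(70*31+60)%997=236 h(60,1)=(60*31+1)%997=864 h(81,81)=(81*31+81)%997=598 -> [236, 864, 598]
  L2: h(236,864)=(236*31+864)%997=204 h(598,598)=(598*31+598)%997=193 -> [204, 193]
  L3: h(204,193)=(204*31+193)%997=535 -> [535]
  root=535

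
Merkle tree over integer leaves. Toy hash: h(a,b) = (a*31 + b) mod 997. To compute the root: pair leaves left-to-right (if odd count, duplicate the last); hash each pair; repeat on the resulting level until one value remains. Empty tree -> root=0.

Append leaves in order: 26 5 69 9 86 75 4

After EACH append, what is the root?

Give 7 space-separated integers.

Answer: 26 811 430 370 831 479 857

Derivation:
After append 26 (leaves=[26]):
  L0: [26]
  root=26
After append 5 (leaves=[26, 5]):
  L0: [26, 5]
  L1: h(26,5)=(26*31+5)%997=811 -> [811]
  root=811
After append 69 (leaves=[26, 5, 69]):
  L0: [26, 5, 69]
  L1: h(26,5)=(26*31+5)%997=811 h(69,69)=(69*31+69)%997=214 -> [811, 214]
  L2: h(811,214)=(811*31+214)%997=430 -> [430]
  root=430
After append 9 (leaves=[26, 5, 69, 9]):
  L0: [26, 5, 69, 9]
  L1: h(26,5)=(26*31+5)%997=811 h(69,9)=(69*31+9)%997=154 -> [811, 154]
  L2: h(811,154)=(811*31+154)%997=370 -> [370]
  root=370
After append 86 (leaves=[26, 5, 69, 9, 86]):
  L0: [26, 5, 69, 9, 86]
  L1: h(26,5)=(26*31+5)%997=811 h(69,9)=(69*31+9)%997=154 h(86,86)=(86*31+86)%997=758 -> [811, 154, 758]
  L2: h(811,154)=(811*31+154)%997=370 h(758,758)=(758*31+758)%997=328 -> [370, 328]
  L3: h(370,328)=(370*31+328)%997=831 -> [831]
  root=831
After append 75 (leaves=[26, 5, 69, 9, 86, 75]):
  L0: [26, 5, 69, 9, 86, 75]
  L1: h(26,5)=(26*31+5)%997=811 h(69,9)=(69*31+9)%997=154 h(86,75)=(86*31+75)%997=747 -> [811, 154, 747]
  L2: h(811,154)=(811*31+154)%997=370 h(747,747)=(747*31+747)%997=973 -> [370, 973]
  L3: h(370,973)=(370*31+973)%997=479 -> [479]
  root=479
After append 4 (leaves=[26, 5, 69, 9, 86, 75, 4]):
  L0: [26, 5, 69, 9, 86, 75, 4]
  L1: h(26,5)=(26*31+5)%997=811 h(69,9)=(69*31+9)%997=154 h(86,75)=(86*31+75)%997=747 h(4,4)=(4*31+4)%997=128 -> [811, 154, 747, 128]
  L2: h(811,154)=(811*31+154)%997=370 h(747,128)=(747*31+128)%997=354 -> [370, 354]
  L3: h(370,354)=(370*31+354)%997=857 -> [857]
  root=857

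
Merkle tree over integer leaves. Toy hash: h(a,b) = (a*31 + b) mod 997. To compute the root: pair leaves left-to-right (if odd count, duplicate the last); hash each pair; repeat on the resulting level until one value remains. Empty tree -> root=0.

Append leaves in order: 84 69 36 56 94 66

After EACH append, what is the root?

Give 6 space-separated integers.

Answer: 84 679 267 287 468 569

Derivation:
After append 84 (leaves=[84]):
  L0: [84]
  root=84
After append 69 (leaves=[84, 69]):
  L0: [84, 69]
  L1: h(84,69)=(84*31+69)%997=679 -> [679]
  root=679
After append 36 (leaves=[84, 69, 36]):
  L0: [84, 69, 36]
  L1: h(84,69)=(84*31+69)%997=679 h(36,36)=(36*31+36)%997=155 -> [679, 155]
  L2: h(679,155)=(679*31+155)%997=267 -> [267]
  root=267
After append 56 (leaves=[84, 69, 36, 56]):
  L0: [84, 69, 36, 56]
  L1: h(84,69)=(84*31+69)%997=679 h(36,56)=(36*31+56)%997=175 -> [679, 175]
  L2: h(679,175)=(679*31+175)%997=287 -> [287]
  root=287
After append 94 (leaves=[84, 69, 36, 56, 94]):
  L0: [84, 69, 36, 56, 94]
  L1: h(84,69)=(84*31+69)%997=679 h(36,56)=(36*31+56)%997=175 h(94,94)=(94*31+94)%997=17 -> [679, 175, 17]
  L2: h(679,175)=(679*31+175)%997=287 h(17,17)=(17*31+17)%997=544 -> [287, 544]
  L3: h(287,544)=(287*31+544)%997=468 -> [468]
  root=468
After append 66 (leaves=[84, 69, 36, 56, 94, 66]):
  L0: [84, 69, 36, 56, 94, 66]
  L1: h(84,69)=(84*31+69)%997=679 h(36,56)=(36*31+56)%997=175 h(94,66)=(94*31+66)%997=986 -> [679, 175, 986]
  L2: h(679,175)=(679*31+175)%997=287 h(986,986)=(986*31+986)%997=645 -> [287, 645]
  L3: h(287,645)=(287*31+645)%997=569 -> [569]
  root=569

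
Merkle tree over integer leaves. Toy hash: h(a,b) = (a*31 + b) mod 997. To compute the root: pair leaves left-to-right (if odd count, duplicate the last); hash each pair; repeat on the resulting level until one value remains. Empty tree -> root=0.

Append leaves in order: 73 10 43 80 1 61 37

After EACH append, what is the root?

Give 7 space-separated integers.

Answer: 73 279 55 92 885 811 906

Derivation:
After append 73 (leaves=[73]):
  L0: [73]
  root=73
After append 10 (leaves=[73, 10]):
  L0: [73, 10]
  L1: h(73,10)=(73*31+10)%997=279 -> [279]
  root=279
After append 43 (leaves=[73, 10, 43]):
  L0: [73, 10, 43]
  L1: h(73,10)=(73*31+10)%997=279 h(43,43)=(43*31+43)%997=379 -> [279, 379]
  L2: h(279,379)=(279*31+379)%997=55 -> [55]
  root=55
After append 80 (leaves=[73, 10, 43, 80]):
  L0: [73, 10, 43, 80]
  L1: h(73,10)=(73*31+10)%997=279 h(43,80)=(43*31+80)%997=416 -> [279, 416]
  L2: h(279,416)=(279*31+416)%997=92 -> [92]
  root=92
After append 1 (leaves=[73, 10, 43, 80, 1]):
  L0: [73, 10, 43, 80, 1]
  L1: h(73,10)=(73*31+10)%997=279 h(43,80)=(43*31+80)%997=416 h(1,1)=(1*31+1)%997=32 -> [279, 416, 32]
  L2: h(279,416)=(279*31+416)%997=92 h(32,32)=(32*31+32)%997=27 -> [92, 27]
  L3: h(92,27)=(92*31+27)%997=885 -> [885]
  root=885
After append 61 (leaves=[73, 10, 43, 80, 1, 61]):
  L0: [73, 10, 43, 80, 1, 61]
  L1: h(73,10)=(73*31+10)%997=279 h(43,80)=(43*31+80)%997=416 h(1,61)=(1*31+61)%997=92 -> [279, 416, 92]
  L2: h(279,416)=(279*31+416)%997=92 h(92,92)=(92*31+92)%997=950 -> [92, 950]
  L3: h(92,950)=(92*31+950)%997=811 -> [811]
  root=811
After append 37 (leaves=[73, 10, 43, 80, 1, 61, 37]):
  L0: [73, 10, 43, 80, 1, 61, 37]
  L1: h(73,10)=(73*31+10)%997=279 h(43,80)=(43*31+80)%997=416 h(1,61)=(1*31+61)%997=92 h(37,37)=(37*31+37)%997=187 -> [279, 416, 92, 187]
  L2: h(279,416)=(279*31+416)%997=92 h(92,187)=(92*31+187)%997=48 -> [92, 48]
  L3: h(92,48)=(92*31+48)%997=906 -> [906]
  root=906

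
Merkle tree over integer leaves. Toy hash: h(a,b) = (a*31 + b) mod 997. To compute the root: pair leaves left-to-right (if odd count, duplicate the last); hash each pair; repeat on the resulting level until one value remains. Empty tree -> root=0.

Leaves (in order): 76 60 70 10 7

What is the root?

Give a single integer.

Answer: 733

Derivation:
L0: [76, 60, 70, 10, 7]
L1: h(76,60)=(76*31+60)%997=422 h(70,10)=(70*31+10)%997=186 h(7,7)=(7*31+7)%997=224 -> [422, 186, 224]
L2: h(422,186)=(422*31+186)%997=307 h(224,224)=(224*31+224)%997=189 -> [307, 189]
L3: h(307,189)=(307*31+189)%997=733 -> [733]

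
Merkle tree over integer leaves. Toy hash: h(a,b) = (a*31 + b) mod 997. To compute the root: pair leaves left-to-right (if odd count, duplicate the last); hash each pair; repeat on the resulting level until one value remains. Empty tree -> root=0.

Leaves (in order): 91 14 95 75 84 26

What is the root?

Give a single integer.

L0: [91, 14, 95, 75, 84, 26]
L1: h(91,14)=(91*31+14)%997=841 h(95,75)=(95*31+75)%997=29 h(84,26)=(84*31+26)%997=636 -> [841, 29, 636]
L2: h(841,29)=(841*31+29)%997=178 h(636,636)=(636*31+636)%997=412 -> [178, 412]
L3: h(178,412)=(178*31+412)%997=945 -> [945]

Answer: 945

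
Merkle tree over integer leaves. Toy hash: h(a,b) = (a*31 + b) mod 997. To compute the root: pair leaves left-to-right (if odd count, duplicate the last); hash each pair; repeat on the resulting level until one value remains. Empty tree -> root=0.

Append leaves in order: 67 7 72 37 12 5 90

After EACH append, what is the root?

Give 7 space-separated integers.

After append 67 (leaves=[67]):
  L0: [67]
  root=67
After append 7 (leaves=[67, 7]):
  L0: [67, 7]
  L1: h(67,7)=(67*31+7)%997=90 -> [90]
  root=90
After append 72 (leaves=[67, 7, 72]):
  L0: [67, 7, 72]
  L1: h(67,7)=(67*31+7)%997=90 h(72,72)=(72*31+72)%997=310 -> [90, 310]
  L2: h(90,310)=(90*31+310)%997=109 -> [109]
  root=109
After append 37 (leaves=[67, 7, 72, 37]):
  L0: [67, 7, 72, 37]
  L1: h(67,7)=(67*31+7)%997=90 h(72,37)=(72*31+37)%997=275 -> [90, 275]
  L2: h(90,275)=(90*31+275)%997=74 -> [74]
  root=74
After append 12 (leaves=[67, 7, 72, 37, 12]):
  L0: [67, 7, 72, 37, 12]
  L1: h(67,7)=(67*31+7)%997=90 h(72,37)=(72*31+37)%997=275 h(12,12)=(12*31+12)%997=384 -> [90, 275, 384]
  L2: h(90,275)=(90*31+275)%997=74 h(384,384)=(384*31+384)%997=324 -> [74, 324]
  L3: h(74,324)=(74*31+324)%997=624 -> [624]
  root=624
After append 5 (leaves=[67, 7, 72, 37, 12, 5]):
  L0: [67, 7, 72, 37, 12, 5]
  L1: h(67,7)=(67*31+7)%997=90 h(72,37)=(72*31+37)%997=275 h(12,5)=(12*31+5)%997=377 -> [90, 275, 377]
  L2: h(90,275)=(90*31+275)%997=74 h(377,377)=(377*31+377)%997=100 -> [74, 100]
  L3: h(74,100)=(74*31+100)%997=400 -> [400]
  root=400
After append 90 (leaves=[67, 7, 72, 37, 12, 5, 90]):
  L0: [67, 7, 72, 37, 12, 5, 90]
  L1: h(67,7)=(67*31+7)%997=90 h(72,37)=(72*31+37)%997=275 h(12,5)=(12*31+5)%997=377 h(90,90)=(90*31+90)%997=886 -> [90, 275, 377, 886]
  L2: h(90,275)=(90*31+275)%997=74 h(377,886)=(377*31+886)%997=609 -> [74, 609]
  L3: h(74,609)=(74*31+609)%997=909 -> [909]
  root=909

Answer: 67 90 109 74 624 400 909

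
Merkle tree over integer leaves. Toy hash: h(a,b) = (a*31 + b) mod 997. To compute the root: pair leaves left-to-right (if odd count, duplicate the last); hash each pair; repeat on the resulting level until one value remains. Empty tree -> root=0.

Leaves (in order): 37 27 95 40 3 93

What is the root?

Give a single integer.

Answer: 391

Derivation:
L0: [37, 27, 95, 40, 3, 93]
L1: h(37,27)=(37*31+27)%997=177 h(95,40)=(95*31+40)%997=991 h(3,93)=(3*31+93)%997=186 -> [177, 991, 186]
L2: h(177,991)=(177*31+991)%997=496 h(186,186)=(186*31+186)%997=967 -> [496, 967]
L3: h(496,967)=(496*31+967)%997=391 -> [391]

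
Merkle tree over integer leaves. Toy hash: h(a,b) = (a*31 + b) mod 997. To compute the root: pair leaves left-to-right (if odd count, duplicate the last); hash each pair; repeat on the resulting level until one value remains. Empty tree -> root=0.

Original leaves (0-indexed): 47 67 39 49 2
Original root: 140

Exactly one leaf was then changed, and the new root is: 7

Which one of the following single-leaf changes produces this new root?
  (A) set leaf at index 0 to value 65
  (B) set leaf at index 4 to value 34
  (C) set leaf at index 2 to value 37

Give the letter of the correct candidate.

Original leaves: [47, 67, 39, 49, 2]
Target new root: 7
Try each candidate change and compute the resulting root:
Candidate A: set leaf[0] = 65 -> leaves = [65, 67, 39, 49, 2]
  L0: [65, 67, 39, 49, 2]
  L1: h(65,67)=(65*31+67)%997=88 h(39,49)=(39*31+49)%997=261 h(2,2)=(2*31+2)%997=64 -> [88, 261, 64]
  L2: h(88,261)=(88*31+261)%997=995 h(64,64)=(64*31+64)%997=54 -> [995, 54]
  L3: h(995,54)=(995*31+54)%997=989 -> [989]
  root = 989 != target 7
Candidate B: set leaf[4] = 34 -> leaves = [47, 67, 39, 49, 34]
  L0: [47, 67, 39, 49, 34]
  L1: h(47,67)=(47*31+67)%997=527 h(39,49)=(39*31+49)%997=261 h(34,34)=(34*31+34)%997=91 -> [527, 261, 91]
  L2: h(527,261)=(527*31+261)%997=646 h(91,91)=(91*31+91)%997=918 -> [646, 918]
  L3: h(646,918)=(646*31+918)%997=7 -> [7]
  root = 7 == target 7  ** MATCH **
Candidate C: set leaf[2] = 37 -> leaves = [47, 67, 37, 49, 2]
  L0: [47, 67, 37, 49, 2]
  L1: h(47,67)=(47*31+67)%997=527 h(37,49)=(37*31+49)%997=199 h(2,2)=(2*31+2)%997=64 -> [527, 199, 64]
  L2: h(527,199)=(527*31+199)%997=584 h(64,64)=(64*31+64)%997=54 -> [584, 54]
  L3: h(584,54)=(584*31+54)%997=212 -> [212]
  root = 212 != target 7
Candidate B produces the target root.

Answer: B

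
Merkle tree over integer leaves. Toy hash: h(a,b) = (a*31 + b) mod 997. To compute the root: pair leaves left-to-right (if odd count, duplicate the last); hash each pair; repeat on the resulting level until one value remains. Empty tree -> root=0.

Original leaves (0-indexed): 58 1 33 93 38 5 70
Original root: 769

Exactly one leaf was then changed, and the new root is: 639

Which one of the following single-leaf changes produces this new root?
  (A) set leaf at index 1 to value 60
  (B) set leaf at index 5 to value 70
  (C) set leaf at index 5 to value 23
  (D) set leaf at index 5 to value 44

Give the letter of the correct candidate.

Answer: A

Derivation:
Original leaves: [58, 1, 33, 93, 38, 5, 70]
Target new root: 639
Try each candidate change and compute the resulting root:
Candidate A: set leaf[1] = 60 -> leaves = [58, 60, 33, 93, 38, 5, 70]
  L0: [58, 60, 33, 93, 38, 5, 70]
  L1: h(58,60)=(58*31+60)%997=861 h(33,93)=(33*31+93)%997=119 h(38,5)=(38*31+5)%997=186 h(70,70)=(70*31+70)%997=246 -> [861, 119, 186, 246]
  L2: h(861,119)=(861*31+119)%997=888 h(186,246)=(186*31+246)%997=30 -> [888, 30]
  L3: h(888,30)=(888*31+30)%997=639 -> [639]
  root = 639 == target 639  ** MATCH **
Candidate B: set leaf[5] = 70 -> leaves = [58, 1, 33, 93, 38, 70, 70]
  L0: [58, 1, 33, 93, 38, 70, 70]
  L1: h(58,1)=(58*31+1)%997=802 h(33,93)=(33*31+93)%997=119 h(38,70)=(38*31+70)%997=251 h(70,70)=(70*31+70)%997=246 -> [802, 119, 251, 246]
  L2: h(802,119)=(802*31+119)%997=56 h(251,246)=(251*31+246)%997=51 -> [56, 51]
  L3: h(56,51)=(56*31+51)%997=790 -> [790]
  root = 790 != target 639
Candidate C: set leaf[5] = 23 -> leaves = [58, 1, 33, 93, 38, 23, 70]
  L0: [58, 1, 33, 93, 38, 23, 70]
  L1: h(58,1)=(58*31+1)%997=802 h(33,93)=(33*31+93)%997=119 h(38,23)=(38*31+23)%997=204 h(70,70)=(70*31+70)%997=246 -> [802, 119, 204, 246]
  L2: h(802,119)=(802*31+119)%997=56 h(204,246)=(204*31+246)%997=588 -> [56, 588]
  L3: h(56,588)=(56*31+588)%997=330 -> [330]
  root = 330 != target 639
Candidate D: set leaf[5] = 44 -> leaves = [58, 1, 33, 93, 38, 44, 70]
  L0: [58, 1, 33, 93, 38, 44, 70]
  L1: h(58,1)=(58*31+1)%997=802 h(33,93)=(33*31+93)%997=119 h(38,44)=(38*31+44)%997=225 h(70,70)=(70*31+70)%997=246 -> [802, 119, 225, 246]
  L2: h(802,119)=(802*31+119)%997=56 h(225,246)=(225*31+246)%997=242 -> [56, 242]
  L3: h(56,242)=(56*31+242)%997=981 -> [981]
  root = 981 != target 639
Candidate A produces the target root.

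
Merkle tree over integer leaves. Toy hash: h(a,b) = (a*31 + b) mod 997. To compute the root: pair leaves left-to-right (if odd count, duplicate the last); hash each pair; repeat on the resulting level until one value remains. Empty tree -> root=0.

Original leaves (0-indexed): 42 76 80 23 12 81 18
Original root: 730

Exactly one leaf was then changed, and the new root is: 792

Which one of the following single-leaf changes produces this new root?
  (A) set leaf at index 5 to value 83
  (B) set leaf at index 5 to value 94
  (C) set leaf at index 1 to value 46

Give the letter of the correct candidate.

Answer: A

Derivation:
Original leaves: [42, 76, 80, 23, 12, 81, 18]
Target new root: 792
Try each candidate change and compute the resulting root:
Candidate A: set leaf[5] = 83 -> leaves = [42, 76, 80, 23, 12, 83, 18]
  L0: [42, 76, 80, 23, 12, 83, 18]
  L1: h(42,76)=(42*31+76)%997=381 h(80,23)=(80*31+23)%997=509 h(12,83)=(12*31+83)%997=455 h(18,18)=(18*31+18)%997=576 -> [381, 509, 455, 576]
  L2: h(381,509)=(381*31+509)%997=356 h(455,576)=(455*31+576)%997=723 -> [356, 723]
  L3: h(356,723)=(356*31+723)%997=792 -> [792]
  root = 792 == target 792  ** MATCH **
Candidate B: set leaf[5] = 94 -> leaves = [42, 76, 80, 23, 12, 94, 18]
  L0: [42, 76, 80, 23, 12, 94, 18]
  L1: h(42,76)=(42*31+76)%997=381 h(80,23)=(80*31+23)%997=509 h(12,94)=(12*31+94)%997=466 h(18,18)=(18*31+18)%997=576 -> [381, 509, 466, 576]
  L2: h(381,509)=(381*31+509)%997=356 h(466,576)=(466*31+576)%997=67 -> [356, 67]
  L3: h(356,67)=(356*31+67)%997=136 -> [136]
  root = 136 != target 792
Candidate C: set leaf[1] = 46 -> leaves = [42, 46, 80, 23, 12, 81, 18]
  L0: [42, 46, 80, 23, 12, 81, 18]
  L1: h(42,46)=(42*31+46)%997=351 h(80,23)=(80*31+23)%997=509 h(12,81)=(12*31+81)%997=453 h(18,18)=(18*31+18)%997=576 -> [351, 509, 453, 576]
  L2: h(351,509)=(351*31+509)%997=423 h(453,576)=(453*31+576)%997=661 -> [423, 661]
  L3: h(423,661)=(423*31+661)%997=813 -> [813]
  root = 813 != target 792
Candidate A produces the target root.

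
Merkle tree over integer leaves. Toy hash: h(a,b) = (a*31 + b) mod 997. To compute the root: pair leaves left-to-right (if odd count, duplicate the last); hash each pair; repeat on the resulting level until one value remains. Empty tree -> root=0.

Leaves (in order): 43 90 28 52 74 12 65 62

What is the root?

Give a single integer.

Answer: 8

Derivation:
L0: [43, 90, 28, 52, 74, 12, 65, 62]
L1: h(43,90)=(43*31+90)%997=426 h(28,52)=(28*31+52)%997=920 h(74,12)=(74*31+12)%997=312 h(65,62)=(65*31+62)%997=83 -> [426, 920, 312, 83]
L2: h(426,920)=(426*31+920)%997=168 h(312,83)=(312*31+83)%997=782 -> [168, 782]
L3: h(168,782)=(168*31+782)%997=8 -> [8]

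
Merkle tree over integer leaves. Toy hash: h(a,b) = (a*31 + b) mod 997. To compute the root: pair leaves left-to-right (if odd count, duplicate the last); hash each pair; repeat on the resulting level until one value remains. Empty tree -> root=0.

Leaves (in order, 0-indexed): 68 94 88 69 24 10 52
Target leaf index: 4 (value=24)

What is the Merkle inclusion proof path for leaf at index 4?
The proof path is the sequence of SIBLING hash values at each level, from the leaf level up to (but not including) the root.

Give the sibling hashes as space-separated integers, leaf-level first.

L0 (leaves): [68, 94, 88, 69, 24, 10, 52], target index=4
L1: h(68,94)=(68*31+94)%997=208 [pair 0] h(88,69)=(88*31+69)%997=803 [pair 1] h(24,10)=(24*31+10)%997=754 [pair 2] h(52,52)=(52*31+52)%997=667 [pair 3] -> [208, 803, 754, 667]
  Sibling for proof at L0: 10
L2: h(208,803)=(208*31+803)%997=272 [pair 0] h(754,667)=(754*31+667)%997=113 [pair 1] -> [272, 113]
  Sibling for proof at L1: 667
L3: h(272,113)=(272*31+113)%997=569 [pair 0] -> [569]
  Sibling for proof at L2: 272
Root: 569
Proof path (sibling hashes from leaf to root): [10, 667, 272]

Answer: 10 667 272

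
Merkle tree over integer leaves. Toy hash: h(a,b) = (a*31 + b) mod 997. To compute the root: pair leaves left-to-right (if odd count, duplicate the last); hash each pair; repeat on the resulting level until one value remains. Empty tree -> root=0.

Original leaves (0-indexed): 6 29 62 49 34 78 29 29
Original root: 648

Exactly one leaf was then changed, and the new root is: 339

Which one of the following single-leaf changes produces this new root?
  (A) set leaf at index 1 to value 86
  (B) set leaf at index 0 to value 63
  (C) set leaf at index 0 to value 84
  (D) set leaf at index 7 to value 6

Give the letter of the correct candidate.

Answer: C

Derivation:
Original leaves: [6, 29, 62, 49, 34, 78, 29, 29]
Target new root: 339
Try each candidate change and compute the resulting root:
Candidate A: set leaf[1] = 86 -> leaves = [6, 86, 62, 49, 34, 78, 29, 29]
  L0: [6, 86, 62, 49, 34, 78, 29, 29]
  L1: h(6,86)=(6*31+86)%997=272 h(62,49)=(62*31+49)%997=974 h(34,78)=(34*31+78)%997=135 h(29,29)=(29*31+29)%997=928 -> [272, 974, 135, 928]
  L2: h(272,974)=(272*31+974)%997=433 h(135,928)=(135*31+928)%997=128 -> [433, 128]
  L3: h(433,128)=(433*31+128)%997=590 -> [590]
  root = 590 != target 339
Candidate B: set leaf[0] = 63 -> leaves = [63, 29, 62, 49, 34, 78, 29, 29]
  L0: [63, 29, 62, 49, 34, 78, 29, 29]
  L1: h(63,29)=(63*31+29)%997=985 h(62,49)=(62*31+49)%997=974 h(34,78)=(34*31+78)%997=135 h(29,29)=(29*31+29)%997=928 -> [985, 974, 135, 928]
  L2: h(985,974)=(985*31+974)%997=602 h(135,928)=(135*31+928)%997=128 -> [602, 128]
  L3: h(602,128)=(602*31+128)%997=844 -> [844]
  root = 844 != target 339
Candidate C: set leaf[0] = 84 -> leaves = [84, 29, 62, 49, 34, 78, 29, 29]
  L0: [84, 29, 62, 49, 34, 78, 29, 29]
  L1: h(84,29)=(84*31+29)%997=639 h(62,49)=(62*31+49)%997=974 h(34,78)=(34*31+78)%997=135 h(29,29)=(29*31+29)%997=928 -> [639, 974, 135, 928]
  L2: h(639,974)=(639*31+974)%997=843 h(135,928)=(135*31+928)%997=128 -> [843, 128]
  L3: h(843,128)=(843*31+128)%997=339 -> [339]
  root = 339 == target 339  ** MATCH **
Candidate D: set leaf[7] = 6 -> leaves = [6, 29, 62, 49, 34, 78, 29, 6]
  L0: [6, 29, 62, 49, 34, 78, 29, 6]
  L1: h(6,29)=(6*31+29)%997=215 h(62,49)=(62*31+49)%997=974 h(34,78)=(34*31+78)%997=135 h(29,6)=(29*31+6)%997=905 -> [215, 974, 135, 905]
  L2: h(215,974)=(215*31+974)%997=660 h(135,905)=(135*31+905)%997=105 -> [660, 105]
  L3: h(660,105)=(660*31+105)%997=625 -> [625]
  root = 625 != target 339
Candidate C produces the target root.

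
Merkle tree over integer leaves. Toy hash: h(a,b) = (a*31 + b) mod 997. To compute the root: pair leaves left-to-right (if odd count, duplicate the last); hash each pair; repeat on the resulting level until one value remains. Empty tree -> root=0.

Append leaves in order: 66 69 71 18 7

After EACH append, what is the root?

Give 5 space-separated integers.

After append 66 (leaves=[66]):
  L0: [66]
  root=66
After append 69 (leaves=[66, 69]):
  L0: [66, 69]
  L1: h(66,69)=(66*31+69)%997=121 -> [121]
  root=121
After append 71 (leaves=[66, 69, 71]):
  L0: [66, 69, 71]
  L1: h(66,69)=(66*31+69)%997=121 h(71,71)=(71*31+71)%997=278 -> [121, 278]
  L2: h(121,278)=(121*31+278)%997=41 -> [41]
  root=41
After append 18 (leaves=[66, 69, 71, 18]):
  L0: [66, 69, 71, 18]
  L1: h(66,69)=(66*31+69)%997=121 h(71,18)=(71*31+18)%997=225 -> [121, 225]
  L2: h(121,225)=(121*31+225)%997=985 -> [985]
  root=985
After append 7 (leaves=[66, 69, 71, 18, 7]):
  L0: [66, 69, 71, 18, 7]
  L1: h(66,69)=(66*31+69)%997=121 h(71,18)=(71*31+18)%997=225 h(7,7)=(7*31+7)%997=224 -> [121, 225, 224]
  L2: h(121,225)=(121*31+225)%997=985 h(224,224)=(224*31+224)%997=189 -> [985, 189]
  L3: h(985,189)=(985*31+189)%997=814 -> [814]
  root=814

Answer: 66 121 41 985 814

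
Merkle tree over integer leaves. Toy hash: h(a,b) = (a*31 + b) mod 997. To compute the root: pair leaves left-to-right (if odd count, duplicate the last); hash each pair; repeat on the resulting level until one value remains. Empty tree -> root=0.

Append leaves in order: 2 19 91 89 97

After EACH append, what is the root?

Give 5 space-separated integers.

After append 2 (leaves=[2]):
  L0: [2]
  root=2
After append 19 (leaves=[2, 19]):
  L0: [2, 19]
  L1: h(2,19)=(2*31+19)%997=81 -> [81]
  root=81
After append 91 (leaves=[2, 19, 91]):
  L0: [2, 19, 91]
  L1: h(2,19)=(2*31+19)%997=81 h(91,91)=(91*31+91)%997=918 -> [81, 918]
  L2: h(81,918)=(81*31+918)%997=438 -> [438]
  root=438
After append 89 (leaves=[2, 19, 91, 89]):
  L0: [2, 19, 91, 89]
  L1: h(2,19)=(2*31+19)%997=81 h(91,89)=(91*31+89)%997=916 -> [81, 916]
  L2: h(81,916)=(81*31+916)%997=436 -> [436]
  root=436
After append 97 (leaves=[2, 19, 91, 89, 97]):
  L0: [2, 19, 91, 89, 97]
  L1: h(2,19)=(2*31+19)%997=81 h(91,89)=(91*31+89)%997=916 h(97,97)=(97*31+97)%997=113 -> [81, 916, 113]
  L2: h(81,916)=(81*31+916)%997=436 h(113,113)=(113*31+113)%997=625 -> [436, 625]
  L3: h(436,625)=(436*31+625)%997=183 -> [183]
  root=183

Answer: 2 81 438 436 183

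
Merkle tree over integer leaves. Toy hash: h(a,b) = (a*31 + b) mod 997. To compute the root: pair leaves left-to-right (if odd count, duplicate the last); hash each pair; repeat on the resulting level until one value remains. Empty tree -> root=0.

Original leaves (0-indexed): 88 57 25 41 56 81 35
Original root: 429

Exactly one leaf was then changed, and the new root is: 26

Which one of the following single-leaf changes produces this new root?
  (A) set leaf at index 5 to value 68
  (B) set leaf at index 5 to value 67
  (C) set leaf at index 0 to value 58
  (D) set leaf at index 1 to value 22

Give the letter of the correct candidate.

Answer: A

Derivation:
Original leaves: [88, 57, 25, 41, 56, 81, 35]
Target new root: 26
Try each candidate change and compute the resulting root:
Candidate A: set leaf[5] = 68 -> leaves = [88, 57, 25, 41, 56, 68, 35]
  L0: [88, 57, 25, 41, 56, 68, 35]
  L1: h(88,57)=(88*31+57)%997=791 h(25,41)=(25*31+41)%997=816 h(56,68)=(56*31+68)%997=807 h(35,35)=(35*31+35)%997=123 -> [791, 816, 807, 123]
  L2: h(791,816)=(791*31+816)%997=412 h(807,123)=(807*31+123)%997=215 -> [412, 215]
  L3: h(412,215)=(412*31+215)%997=26 -> [26]
  root = 26 == target 26  ** MATCH **
Candidate B: set leaf[5] = 67 -> leaves = [88, 57, 25, 41, 56, 67, 35]
  L0: [88, 57, 25, 41, 56, 67, 35]
  L1: h(88,57)=(88*31+57)%997=791 h(25,41)=(25*31+41)%997=816 h(56,67)=(56*31+67)%997=806 h(35,35)=(35*31+35)%997=123 -> [791, 816, 806, 123]
  L2: h(791,816)=(791*31+816)%997=412 h(806,123)=(806*31+123)%997=184 -> [412, 184]
  L3: h(412,184)=(412*31+184)%997=992 -> [992]
  root = 992 != target 26
Candidate C: set leaf[0] = 58 -> leaves = [58, 57, 25, 41, 56, 81, 35]
  L0: [58, 57, 25, 41, 56, 81, 35]
  L1: h(58,57)=(58*31+57)%997=858 h(25,41)=(25*31+41)%997=816 h(56,81)=(56*31+81)%997=820 h(35,35)=(35*31+35)%997=123 -> [858, 816, 820, 123]
  L2: h(858,816)=(858*31+816)%997=495 h(820,123)=(820*31+123)%997=618 -> [495, 618]
  L3: h(495,618)=(495*31+618)%997=11 -> [11]
  root = 11 != target 26
Candidate D: set leaf[1] = 22 -> leaves = [88, 22, 25, 41, 56, 81, 35]
  L0: [88, 22, 25, 41, 56, 81, 35]
  L1: h(88,22)=(88*31+22)%997=756 h(25,41)=(25*31+41)%997=816 h(56,81)=(56*31+81)%997=820 h(35,35)=(35*31+35)%997=123 -> [756, 816, 820, 123]
  L2: h(756,816)=(756*31+816)%997=324 h(820,123)=(820*31+123)%997=618 -> [324, 618]
  L3: h(324,618)=(324*31+618)%997=692 -> [692]
  root = 692 != target 26
Candidate A produces the target root.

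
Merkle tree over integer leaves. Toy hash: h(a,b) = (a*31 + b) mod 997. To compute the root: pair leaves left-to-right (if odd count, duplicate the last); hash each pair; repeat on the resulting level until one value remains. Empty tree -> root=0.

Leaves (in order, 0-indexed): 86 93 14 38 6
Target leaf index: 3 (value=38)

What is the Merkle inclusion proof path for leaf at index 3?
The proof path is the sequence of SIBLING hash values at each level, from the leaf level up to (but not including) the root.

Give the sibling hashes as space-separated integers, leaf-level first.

Answer: 14 765 162

Derivation:
L0 (leaves): [86, 93, 14, 38, 6], target index=3
L1: h(86,93)=(86*31+93)%997=765 [pair 0] h(14,38)=(14*31+38)%997=472 [pair 1] h(6,6)=(6*31+6)%997=192 [pair 2] -> [765, 472, 192]
  Sibling for proof at L0: 14
L2: h(765,472)=(765*31+472)%997=259 [pair 0] h(192,192)=(192*31+192)%997=162 [pair 1] -> [259, 162]
  Sibling for proof at L1: 765
L3: h(259,162)=(259*31+162)%997=215 [pair 0] -> [215]
  Sibling for proof at L2: 162
Root: 215
Proof path (sibling hashes from leaf to root): [14, 765, 162]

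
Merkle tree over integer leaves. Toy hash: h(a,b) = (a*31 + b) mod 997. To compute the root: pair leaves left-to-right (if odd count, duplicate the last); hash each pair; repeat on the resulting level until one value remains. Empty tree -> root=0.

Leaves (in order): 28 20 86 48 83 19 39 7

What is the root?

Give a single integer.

Answer: 136

Derivation:
L0: [28, 20, 86, 48, 83, 19, 39, 7]
L1: h(28,20)=(28*31+20)%997=888 h(86,48)=(86*31+48)%997=720 h(83,19)=(83*31+19)%997=598 h(39,7)=(39*31+7)%997=219 -> [888, 720, 598, 219]
L2: h(888,720)=(888*31+720)%997=332 h(598,219)=(598*31+219)%997=811 -> [332, 811]
L3: h(332,811)=(332*31+811)%997=136 -> [136]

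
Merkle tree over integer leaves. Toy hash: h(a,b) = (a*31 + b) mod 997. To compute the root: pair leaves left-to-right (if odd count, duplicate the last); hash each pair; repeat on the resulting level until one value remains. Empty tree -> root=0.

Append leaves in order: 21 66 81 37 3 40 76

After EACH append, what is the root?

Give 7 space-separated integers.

After append 21 (leaves=[21]):
  L0: [21]
  root=21
After append 66 (leaves=[21, 66]):
  L0: [21, 66]
  L1: h(21,66)=(21*31+66)%997=717 -> [717]
  root=717
After append 81 (leaves=[21, 66, 81]):
  L0: [21, 66, 81]
  L1: h(21,66)=(21*31+66)%997=717 h(81,81)=(81*31+81)%997=598 -> [717, 598]
  L2: h(717,598)=(717*31+598)%997=891 -> [891]
  root=891
After append 37 (leaves=[21, 66, 81, 37]):
  L0: [21, 66, 81, 37]
  L1: h(21,66)=(21*31+66)%997=717 h(81,37)=(81*31+37)%997=554 -> [717, 554]
  L2: h(717,554)=(717*31+554)%997=847 -> [847]
  root=847
After append 3 (leaves=[21, 66, 81, 37, 3]):
  L0: [21, 66, 81, 37, 3]
  L1: h(21,66)=(21*31+66)%997=717 h(81,37)=(81*31+37)%997=554 h(3,3)=(3*31+3)%997=96 -> [717, 554, 96]
  L2: h(717,554)=(717*31+554)%997=847 h(96,96)=(96*31+96)%997=81 -> [847, 81]
  L3: h(847,81)=(847*31+81)%997=416 -> [416]
  root=416
After append 40 (leaves=[21, 66, 81, 37, 3, 40]):
  L0: [21, 66, 81, 37, 3, 40]
  L1: h(21,66)=(21*31+66)%997=717 h(81,37)=(81*31+37)%997=554 h(3,40)=(3*31+40)%997=133 -> [717, 554, 133]
  L2: h(717,554)=(717*31+554)%997=847 h(133,133)=(133*31+133)%997=268 -> [847, 268]
  L3: h(847,268)=(847*31+268)%997=603 -> [603]
  root=603
After append 76 (leaves=[21, 66, 81, 37, 3, 40, 76]):
  L0: [21, 66, 81, 37, 3, 40, 76]
  L1: h(21,66)=(21*31+66)%997=717 h(81,37)=(81*31+37)%997=554 h(3,40)=(3*31+40)%997=133 h(76,76)=(76*31+76)%997=438 -> [717, 554, 133, 438]
  L2: h(717,554)=(717*31+554)%997=847 h(133,438)=(133*31+438)%997=573 -> [847, 573]
  L3: h(847,573)=(847*31+573)%997=908 -> [908]
  root=908

Answer: 21 717 891 847 416 603 908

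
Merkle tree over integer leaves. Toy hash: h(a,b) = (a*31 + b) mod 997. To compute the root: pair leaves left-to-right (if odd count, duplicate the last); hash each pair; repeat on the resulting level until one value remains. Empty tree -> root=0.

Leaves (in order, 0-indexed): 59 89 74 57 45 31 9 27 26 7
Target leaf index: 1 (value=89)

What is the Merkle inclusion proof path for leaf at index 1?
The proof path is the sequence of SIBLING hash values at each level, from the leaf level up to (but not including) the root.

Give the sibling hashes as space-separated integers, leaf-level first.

L0 (leaves): [59, 89, 74, 57, 45, 31, 9, 27, 26, 7], target index=1
L1: h(59,89)=(59*31+89)%997=921 [pair 0] h(74,57)=(74*31+57)%997=357 [pair 1] h(45,31)=(45*31+31)%997=429 [pair 2] h(9,27)=(9*31+27)%997=306 [pair 3] h(26,7)=(26*31+7)%997=813 [pair 4] -> [921, 357, 429, 306, 813]
  Sibling for proof at L0: 59
L2: h(921,357)=(921*31+357)%997=992 [pair 0] h(429,306)=(429*31+306)%997=644 [pair 1] h(813,813)=(813*31+813)%997=94 [pair 2] -> [992, 644, 94]
  Sibling for proof at L1: 357
L3: h(992,644)=(992*31+644)%997=489 [pair 0] h(94,94)=(94*31+94)%997=17 [pair 1] -> [489, 17]
  Sibling for proof at L2: 644
L4: h(489,17)=(489*31+17)%997=221 [pair 0] -> [221]
  Sibling for proof at L3: 17
Root: 221
Proof path (sibling hashes from leaf to root): [59, 357, 644, 17]

Answer: 59 357 644 17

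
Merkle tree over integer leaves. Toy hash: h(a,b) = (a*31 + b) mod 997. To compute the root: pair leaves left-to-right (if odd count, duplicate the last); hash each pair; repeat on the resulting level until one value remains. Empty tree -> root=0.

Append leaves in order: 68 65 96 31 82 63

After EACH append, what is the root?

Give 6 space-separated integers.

After append 68 (leaves=[68]):
  L0: [68]
  root=68
After append 65 (leaves=[68, 65]):
  L0: [68, 65]
  L1: h(68,65)=(68*31+65)%997=179 -> [179]
  root=179
After append 96 (leaves=[68, 65, 96]):
  L0: [68, 65, 96]
  L1: h(68,65)=(68*31+65)%997=179 h(96,96)=(96*31+96)%997=81 -> [179, 81]
  L2: h(179,81)=(179*31+81)%997=645 -> [645]
  root=645
After append 31 (leaves=[68, 65, 96, 31]):
  L0: [68, 65, 96, 31]
  L1: h(68,65)=(68*31+65)%997=179 h(96,31)=(96*31+31)%997=16 -> [179, 16]
  L2: h(179,16)=(179*31+16)%997=580 -> [580]
  root=580
After append 82 (leaves=[68, 65, 96, 31, 82]):
  L0: [68, 65, 96, 31, 82]
  L1: h(68,65)=(68*31+65)%997=179 h(96,31)=(96*31+31)%997=16 h(82,82)=(82*31+82)%997=630 -> [179, 16, 630]
  L2: h(179,16)=(179*31+16)%997=580 h(630,630)=(630*31+630)%997=220 -> [580, 220]
  L3: h(580,220)=(580*31+220)%997=254 -> [254]
  root=254
After append 63 (leaves=[68, 65, 96, 31, 82, 63]):
  L0: [68, 65, 96, 31, 82, 63]
  L1: h(68,65)=(68*31+65)%997=179 h(96,31)=(96*31+31)%997=16 h(82,63)=(82*31+63)%997=611 -> [179, 16, 611]
  L2: h(179,16)=(179*31+16)%997=580 h(611,611)=(611*31+611)%997=609 -> [580, 609]
  L3: h(580,609)=(580*31+609)%997=643 -> [643]
  root=643

Answer: 68 179 645 580 254 643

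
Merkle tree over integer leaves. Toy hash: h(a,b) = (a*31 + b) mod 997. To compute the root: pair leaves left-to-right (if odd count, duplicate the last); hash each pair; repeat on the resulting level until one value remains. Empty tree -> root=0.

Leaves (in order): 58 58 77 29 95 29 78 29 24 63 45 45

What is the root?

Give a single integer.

Answer: 104

Derivation:
L0: [58, 58, 77, 29, 95, 29, 78, 29, 24, 63, 45, 45]
L1: h(58,58)=(58*31+58)%997=859 h(77,29)=(77*31+29)%997=422 h(95,29)=(95*31+29)%997=980 h(78,29)=(78*31+29)%997=453 h(24,63)=(24*31+63)%997=807 h(45,45)=(45*31+45)%997=443 -> [859, 422, 980, 453, 807, 443]
L2: h(859,422)=(859*31+422)%997=132 h(980,453)=(980*31+453)%997=923 h(807,443)=(807*31+443)%997=535 -> [132, 923, 535]
L3: h(132,923)=(132*31+923)%997=30 h(535,535)=(535*31+535)%997=171 -> [30, 171]
L4: h(30,171)=(30*31+171)%997=104 -> [104]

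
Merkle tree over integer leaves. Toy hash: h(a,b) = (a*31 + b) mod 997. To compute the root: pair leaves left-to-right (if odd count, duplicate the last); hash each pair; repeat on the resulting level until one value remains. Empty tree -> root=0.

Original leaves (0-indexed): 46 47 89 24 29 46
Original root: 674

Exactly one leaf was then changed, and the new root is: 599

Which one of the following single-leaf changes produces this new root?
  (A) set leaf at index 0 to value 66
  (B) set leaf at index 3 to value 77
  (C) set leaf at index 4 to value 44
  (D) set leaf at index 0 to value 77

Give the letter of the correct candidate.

Original leaves: [46, 47, 89, 24, 29, 46]
Target new root: 599
Try each candidate change and compute the resulting root:
Candidate A: set leaf[0] = 66 -> leaves = [66, 47, 89, 24, 29, 46]
  L0: [66, 47, 89, 24, 29, 46]
  L1: h(66,47)=(66*31+47)%997=99 h(89,24)=(89*31+24)%997=789 h(29,46)=(29*31+46)%997=945 -> [99, 789, 945]
  L2: h(99,789)=(99*31+789)%997=867 h(945,945)=(945*31+945)%997=330 -> [867, 330]
  L3: h(867,330)=(867*31+330)%997=288 -> [288]
  root = 288 != target 599
Candidate B: set leaf[3] = 77 -> leaves = [46, 47, 89, 77, 29, 46]
  L0: [46, 47, 89, 77, 29, 46]
  L1: h(46,47)=(46*31+47)%997=476 h(89,77)=(89*31+77)%997=842 h(29,46)=(29*31+46)%997=945 -> [476, 842, 945]
  L2: h(476,842)=(476*31+842)%997=643 h(945,945)=(945*31+945)%997=330 -> [643, 330]
  L3: h(643,330)=(643*31+330)%997=323 -> [323]
  root = 323 != target 599
Candidate C: set leaf[4] = 44 -> leaves = [46, 47, 89, 24, 44, 46]
  L0: [46, 47, 89, 24, 44, 46]
  L1: h(46,47)=(46*31+47)%997=476 h(89,24)=(89*31+24)%997=789 h(44,46)=(44*31+46)%997=413 -> [476, 789, 413]
  L2: h(476,789)=(476*31+789)%997=590 h(413,413)=(413*31+413)%997=255 -> [590, 255]
  L3: h(590,255)=(590*31+255)%997=599 -> [599]
  root = 599 == target 599  ** MATCH **
Candidate D: set leaf[0] = 77 -> leaves = [77, 47, 89, 24, 29, 46]
  L0: [77, 47, 89, 24, 29, 46]
  L1: h(77,47)=(77*31+47)%997=440 h(89,24)=(89*31+24)%997=789 h(29,46)=(29*31+46)%997=945 -> [440, 789, 945]
  L2: h(440,789)=(440*31+789)%997=471 h(945,945)=(945*31+945)%997=330 -> [471, 330]
  L3: h(471,330)=(471*31+330)%997=973 -> [973]
  root = 973 != target 599
Candidate C produces the target root.

Answer: C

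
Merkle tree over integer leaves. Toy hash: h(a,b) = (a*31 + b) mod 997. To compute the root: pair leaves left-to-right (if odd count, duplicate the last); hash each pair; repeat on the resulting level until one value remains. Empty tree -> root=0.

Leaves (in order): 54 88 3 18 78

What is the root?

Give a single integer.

L0: [54, 88, 3, 18, 78]
L1: h(54,88)=(54*31+88)%997=765 h(3,18)=(3*31+18)%997=111 h(78,78)=(78*31+78)%997=502 -> [765, 111, 502]
L2: h(765,111)=(765*31+111)%997=895 h(502,502)=(502*31+502)%997=112 -> [895, 112]
L3: h(895,112)=(895*31+112)%997=938 -> [938]

Answer: 938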